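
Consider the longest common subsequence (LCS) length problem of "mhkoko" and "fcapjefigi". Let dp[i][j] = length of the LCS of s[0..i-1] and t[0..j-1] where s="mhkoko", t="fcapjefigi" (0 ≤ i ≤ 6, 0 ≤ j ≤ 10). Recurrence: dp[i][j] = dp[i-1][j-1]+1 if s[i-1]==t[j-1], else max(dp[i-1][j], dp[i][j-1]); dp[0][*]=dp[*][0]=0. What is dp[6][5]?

   ''  f  c  a  p  j  e  f  i  g  i
''  0  0  0  0  0  0  0  0  0  0  0
 m  0  0  0  0  0  0  0  0  0  0  0
 h  0  0  0  0  0  0  0  0  0  0  0
 k  0  0  0  0  0  0  0  0  0  0  0
 o  0  0  0  0  0  0  0  0  0  0  0
 k  0  0  0  0  0  0  0  0  0  0  0
 o  0  0  0  0  0  0  0  0  0  0  0

0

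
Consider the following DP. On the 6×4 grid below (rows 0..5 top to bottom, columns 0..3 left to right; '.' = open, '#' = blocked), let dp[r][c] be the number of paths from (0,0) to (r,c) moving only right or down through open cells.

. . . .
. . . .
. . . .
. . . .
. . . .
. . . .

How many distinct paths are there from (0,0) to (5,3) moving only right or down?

56

r\c   0   1   2   3
  0   1   1   1   1
  1   1   2   3   4
  2   1   3   6  10
  3   1   4  10  20
  4   1   5  15  35
  5   1   6  21  56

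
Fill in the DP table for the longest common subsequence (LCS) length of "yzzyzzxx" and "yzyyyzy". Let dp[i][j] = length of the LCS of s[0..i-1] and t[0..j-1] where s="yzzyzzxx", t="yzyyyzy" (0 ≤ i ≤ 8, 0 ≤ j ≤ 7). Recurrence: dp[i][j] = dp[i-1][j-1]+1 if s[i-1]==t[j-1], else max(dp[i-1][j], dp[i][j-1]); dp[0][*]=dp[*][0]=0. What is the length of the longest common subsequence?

   ''  y  z  y  y  y  z  y
''  0  0  0  0  0  0  0  0
 y  0  1  1  1  1  1  1  1
 z  0  1  2  2  2  2  2  2
 z  0  1  2  2  2  2  3  3
 y  0  1  2  3  3  3  3  4
 z  0  1  2  3  3  3  4  4
 z  0  1  2  3  3  3  4  4
 x  0  1  2  3  3  3  4  4
 x  0  1  2  3  3  3  4  4

4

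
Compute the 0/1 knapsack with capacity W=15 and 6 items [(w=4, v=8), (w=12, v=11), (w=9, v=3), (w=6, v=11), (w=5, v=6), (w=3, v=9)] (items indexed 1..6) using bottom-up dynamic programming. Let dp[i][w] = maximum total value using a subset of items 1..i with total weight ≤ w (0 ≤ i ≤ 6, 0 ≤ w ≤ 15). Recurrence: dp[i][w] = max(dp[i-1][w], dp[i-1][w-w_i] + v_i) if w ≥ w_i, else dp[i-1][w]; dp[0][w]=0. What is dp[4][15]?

i\w   0   1   2   3   4   5   6   7   8   9  10  11  12  13  14  15
  0   0   0   0   0   0   0   0   0   0   0   0   0   0   0   0   0
  1   0   0   0   0   8   8   8   8   8   8   8   8   8   8   8   8
  2   0   0   0   0   8   8   8   8   8   8   8   8  11  11  11  11
  3   0   0   0   0   8   8   8   8   8   8   8   8  11  11  11  11
  4   0   0   0   0   8   8  11  11  11  11  19  19  19  19  19  19
  5   0   0   0   0   8   8  11  11  11  14  19  19  19  19  19  25
  6   0   0   0   9   9   9  11  17  17  20  20  20  23  28  28  28

19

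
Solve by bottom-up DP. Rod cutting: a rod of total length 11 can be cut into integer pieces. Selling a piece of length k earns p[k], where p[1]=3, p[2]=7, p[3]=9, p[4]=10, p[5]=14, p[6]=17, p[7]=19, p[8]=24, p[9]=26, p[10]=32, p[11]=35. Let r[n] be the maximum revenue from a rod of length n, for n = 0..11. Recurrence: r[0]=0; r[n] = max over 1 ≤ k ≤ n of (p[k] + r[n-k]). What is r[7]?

24

   n    0    1    2    3    4    5    6    7    8    9   10   11
r[n]    0    3    7   10   14   17   21   24   28   31   35   38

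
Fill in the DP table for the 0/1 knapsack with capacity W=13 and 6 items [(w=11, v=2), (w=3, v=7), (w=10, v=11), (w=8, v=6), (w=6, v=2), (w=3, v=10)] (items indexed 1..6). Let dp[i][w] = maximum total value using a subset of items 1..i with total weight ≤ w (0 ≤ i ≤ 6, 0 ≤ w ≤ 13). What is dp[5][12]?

i\w   0   1   2   3   4   5   6   7   8   9  10  11  12  13
  0   0   0   0   0   0   0   0   0   0   0   0   0   0   0
  1   0   0   0   0   0   0   0   0   0   0   0   2   2   2
  2   0   0   0   7   7   7   7   7   7   7   7   7   7   7
  3   0   0   0   7   7   7   7   7   7   7  11  11  11  18
  4   0   0   0   7   7   7   7   7   7   7  11  13  13  18
  5   0   0   0   7   7   7   7   7   7   9  11  13  13  18
  6   0   0   0  10  10  10  17  17  17  17  17  17  19  21

13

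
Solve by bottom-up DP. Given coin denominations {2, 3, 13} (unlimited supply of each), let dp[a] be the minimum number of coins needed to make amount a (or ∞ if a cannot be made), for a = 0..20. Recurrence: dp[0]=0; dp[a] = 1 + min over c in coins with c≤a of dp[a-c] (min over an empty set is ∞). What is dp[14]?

5

 a  0  1  2  3  4  5  6  7  8  9 10 11 12 13 14 15 16 17 18 19 20
dp  0  -  1  1  2  2  2  3  3  3  4  4  4  1  5  2  2  3  3  3  4
(- denotes ∞ / unreachable)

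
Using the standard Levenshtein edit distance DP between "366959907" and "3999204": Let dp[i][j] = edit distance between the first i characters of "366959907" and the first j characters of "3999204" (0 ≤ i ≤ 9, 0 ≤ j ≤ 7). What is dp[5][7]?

5

   ''  3  9  9  9  2  0  4
''  0  1  2  3  4  5  6  7
 3  1  0  1  2  3  4  5  6
 6  2  1  1  2  3  4  5  6
 6  3  2  2  2  3  4  5  6
 9  4  3  2  2  2  3  4  5
 5  5  4  3  3  3  3  4  5
 9  6  5  4  3  3  4  4  5
 9  7  6  5  4  3  4  5  5
 0  8  7  6  5  4  4  4  5
 7  9  8  7  6  5  5  5  5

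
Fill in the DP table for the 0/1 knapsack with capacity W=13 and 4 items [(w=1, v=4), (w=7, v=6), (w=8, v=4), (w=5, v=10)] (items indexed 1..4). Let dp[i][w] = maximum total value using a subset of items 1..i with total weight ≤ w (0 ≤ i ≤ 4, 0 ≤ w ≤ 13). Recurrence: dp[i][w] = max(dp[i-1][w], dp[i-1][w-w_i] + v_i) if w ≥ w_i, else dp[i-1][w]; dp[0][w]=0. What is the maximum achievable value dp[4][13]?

i\w   0   1   2   3   4   5   6   7   8   9  10  11  12  13
  0   0   0   0   0   0   0   0   0   0   0   0   0   0   0
  1   0   4   4   4   4   4   4   4   4   4   4   4   4   4
  2   0   4   4   4   4   4   4   6  10  10  10  10  10  10
  3   0   4   4   4   4   4   4   6  10  10  10  10  10  10
  4   0   4   4   4   4  10  14  14  14  14  14  14  16  20

20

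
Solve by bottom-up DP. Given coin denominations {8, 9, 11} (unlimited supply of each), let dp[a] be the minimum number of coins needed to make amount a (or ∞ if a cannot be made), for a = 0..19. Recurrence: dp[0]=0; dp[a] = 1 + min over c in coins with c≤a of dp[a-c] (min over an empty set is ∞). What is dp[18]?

2

 a  0  1  2  3  4  5  6  7  8  9 10 11 12 13 14 15 16 17 18 19
dp  0  -  -  -  -  -  -  -  1  1  -  1  -  -  -  -  2  2  2  2
(- denotes ∞ / unreachable)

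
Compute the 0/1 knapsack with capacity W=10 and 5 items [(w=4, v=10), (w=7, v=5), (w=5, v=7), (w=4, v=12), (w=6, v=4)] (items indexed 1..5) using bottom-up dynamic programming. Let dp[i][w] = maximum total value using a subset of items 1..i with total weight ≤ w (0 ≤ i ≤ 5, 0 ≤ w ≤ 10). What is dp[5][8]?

i\w   0   1   2   3   4   5   6   7   8   9  10
  0   0   0   0   0   0   0   0   0   0   0   0
  1   0   0   0   0  10  10  10  10  10  10  10
  2   0   0   0   0  10  10  10  10  10  10  10
  3   0   0   0   0  10  10  10  10  10  17  17
  4   0   0   0   0  12  12  12  12  22  22  22
  5   0   0   0   0  12  12  12  12  22  22  22

22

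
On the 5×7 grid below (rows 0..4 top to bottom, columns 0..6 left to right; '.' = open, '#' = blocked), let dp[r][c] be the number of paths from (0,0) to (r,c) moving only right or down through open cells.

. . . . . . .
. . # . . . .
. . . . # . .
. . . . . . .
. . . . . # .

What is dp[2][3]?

r\c   0   1   2   3   4   5   6
  0   1   1   1   1   1   1   1
  1   1   2   0   1   2   3   4
  2   1   3   3   4   0   3   7
  3   1   4   7  11  11  14  21
  4   1   5  12  23  34   0  21

4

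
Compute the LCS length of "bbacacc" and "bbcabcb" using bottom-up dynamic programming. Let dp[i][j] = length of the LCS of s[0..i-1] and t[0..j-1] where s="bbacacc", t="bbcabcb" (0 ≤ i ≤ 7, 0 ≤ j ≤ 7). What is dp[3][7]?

   ''  b  b  c  a  b  c  b
''  0  0  0  0  0  0  0  0
 b  0  1  1  1  1  1  1  1
 b  0  1  2  2  2  2  2  2
 a  0  1  2  2  3  3  3  3
 c  0  1  2  3  3  3  4  4
 a  0  1  2  3  4  4  4  4
 c  0  1  2  3  4  4  5  5
 c  0  1  2  3  4  4  5  5

3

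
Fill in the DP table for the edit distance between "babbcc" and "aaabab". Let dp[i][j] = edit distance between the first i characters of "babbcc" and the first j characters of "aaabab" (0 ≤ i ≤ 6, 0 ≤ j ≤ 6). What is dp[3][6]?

3

   ''  a  a  a  b  a  b
''  0  1  2  3  4  5  6
 b  1  1  2  3  3  4  5
 a  2  1  1  2  3  3  4
 b  3  2  2  2  2  3  3
 b  4  3  3  3  2  3  3
 c  5  4  4  4  3  3  4
 c  6  5  5  5  4  4  4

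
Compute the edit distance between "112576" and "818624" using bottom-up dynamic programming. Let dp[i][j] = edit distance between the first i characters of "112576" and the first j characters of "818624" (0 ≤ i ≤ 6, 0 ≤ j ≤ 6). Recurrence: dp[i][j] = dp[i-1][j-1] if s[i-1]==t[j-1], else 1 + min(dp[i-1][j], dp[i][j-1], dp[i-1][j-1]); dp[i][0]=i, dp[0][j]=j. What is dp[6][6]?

   ''  8  1  8  6  2  4
''  0  1  2  3  4  5  6
 1  1  1  1  2  3  4  5
 1  2  2  1  2  3  4  5
 2  3  3  2  2  3  3  4
 5  4  4  3  3  3  4  4
 7  5  5  4  4  4  4  5
 6  6  6  5  5  4  5  5

5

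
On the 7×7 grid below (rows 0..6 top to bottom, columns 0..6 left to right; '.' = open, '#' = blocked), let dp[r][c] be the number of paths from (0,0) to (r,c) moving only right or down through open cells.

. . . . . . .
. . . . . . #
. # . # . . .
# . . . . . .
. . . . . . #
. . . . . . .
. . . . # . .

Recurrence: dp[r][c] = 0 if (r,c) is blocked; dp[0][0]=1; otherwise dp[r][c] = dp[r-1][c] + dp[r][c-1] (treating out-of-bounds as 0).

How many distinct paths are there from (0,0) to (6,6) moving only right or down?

r\c   0   1   2   3   4   5   6
  0   1   1   1   1   1   1   1
  1   1   2   3   4   5   6   0
  2   1   0   3   0   5  11  11
  3   0   0   3   3   8  19  30
  4   0   0   3   6  14  33   0
  5   0   0   3   9  23  56  56
  6   0   0   3  12   0  56 112

112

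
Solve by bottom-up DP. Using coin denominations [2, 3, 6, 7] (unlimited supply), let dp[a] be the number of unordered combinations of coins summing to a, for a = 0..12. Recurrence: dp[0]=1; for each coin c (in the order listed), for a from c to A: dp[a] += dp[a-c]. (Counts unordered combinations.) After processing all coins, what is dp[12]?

after  coin     0     1     2     3     4     5     6     7     8     9    10    11    12
          2     1     0     1     0     1     0     1     0     1     0     1     0     1
          3     1     0     1     1     1     1     2     1     2     2     2     2     3
          6     1     0     1     1     1     1     3     1     3     3     3     3     6
          7     1     0     1     1     1     1     3     2     3     4     4     4     7

7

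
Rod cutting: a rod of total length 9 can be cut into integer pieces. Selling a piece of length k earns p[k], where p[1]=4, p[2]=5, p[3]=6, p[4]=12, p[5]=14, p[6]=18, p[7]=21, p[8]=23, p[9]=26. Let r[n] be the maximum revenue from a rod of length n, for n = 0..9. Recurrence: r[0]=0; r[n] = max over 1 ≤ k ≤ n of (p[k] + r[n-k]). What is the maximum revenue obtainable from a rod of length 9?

   n    0    1    2    3    4    5    6    7    8    9
r[n]    0    4    8   12   16   20   24   28   32   36

36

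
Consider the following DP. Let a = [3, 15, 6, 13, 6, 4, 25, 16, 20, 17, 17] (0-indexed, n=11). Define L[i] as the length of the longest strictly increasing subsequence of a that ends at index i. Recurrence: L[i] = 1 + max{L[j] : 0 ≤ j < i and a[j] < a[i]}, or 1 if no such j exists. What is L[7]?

   i    0    1    2    3    4    5    6    7    8    9   10
a[i]    3   15    6   13    6    4   25   16   20   17   17
L[i]    1    2    2    3    2    2    4    4    5    5    5

4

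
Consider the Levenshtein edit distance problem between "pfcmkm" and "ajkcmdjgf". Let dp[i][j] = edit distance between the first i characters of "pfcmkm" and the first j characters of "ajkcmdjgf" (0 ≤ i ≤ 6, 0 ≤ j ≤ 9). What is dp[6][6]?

   ''  a  j  k  c  m  d  j  g  f
''  0  1  2  3  4  5  6  7  8  9
 p  1  1  2  3  4  5  6  7  8  9
 f  2  2  2  3  4  5  6  7  8  8
 c  3  3  3  3  3  4  5  6  7  8
 m  4  4  4  4  4  3  4  5  6  7
 k  5  5  5  4  5  4  4  5  6  7
 m  6  6  6  5  5  5  5  5  6  7

5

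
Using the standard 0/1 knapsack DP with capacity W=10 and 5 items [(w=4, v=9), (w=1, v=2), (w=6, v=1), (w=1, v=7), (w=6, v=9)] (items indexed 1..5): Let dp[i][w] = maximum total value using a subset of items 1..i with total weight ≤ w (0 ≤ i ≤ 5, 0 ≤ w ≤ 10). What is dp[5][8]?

18

i\w   0   1   2   3   4   5   6   7   8   9  10
  0   0   0   0   0   0   0   0   0   0   0   0
  1   0   0   0   0   9   9   9   9   9   9   9
  2   0   2   2   2   9  11  11  11  11  11  11
  3   0   2   2   2   9  11  11  11  11  11  11
  4   0   7   9   9   9  16  18  18  18  18  18
  5   0   7   9   9   9  16  18  18  18  18  18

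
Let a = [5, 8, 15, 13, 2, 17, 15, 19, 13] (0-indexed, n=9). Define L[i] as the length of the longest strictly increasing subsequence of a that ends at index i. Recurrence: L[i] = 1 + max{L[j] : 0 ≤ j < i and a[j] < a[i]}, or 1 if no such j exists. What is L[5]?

4

   i    0    1    2    3    4    5    6    7    8
a[i]    5    8   15   13    2   17   15   19   13
L[i]    1    2    3    3    1    4    4    5    3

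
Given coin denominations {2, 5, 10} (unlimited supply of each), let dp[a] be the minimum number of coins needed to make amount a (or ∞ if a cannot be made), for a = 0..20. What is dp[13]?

 a  0  1  2  3  4  5  6  7  8  9 10 11 12 13 14 15 16 17 18 19 20
dp  0  -  1  -  2  1  3  2  4  3  1  4  2  5  3  2  4  3  5  4  2
(- denotes ∞ / unreachable)

5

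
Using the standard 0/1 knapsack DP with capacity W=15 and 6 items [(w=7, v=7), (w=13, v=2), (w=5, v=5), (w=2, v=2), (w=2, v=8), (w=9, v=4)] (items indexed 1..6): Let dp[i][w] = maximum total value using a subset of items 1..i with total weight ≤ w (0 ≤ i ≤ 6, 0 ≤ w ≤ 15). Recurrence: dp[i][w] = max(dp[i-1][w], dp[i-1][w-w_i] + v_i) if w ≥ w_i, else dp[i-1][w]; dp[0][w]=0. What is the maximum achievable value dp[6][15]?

20

i\w   0   1   2   3   4   5   6   7   8   9  10  11  12  13  14  15
  0   0   0   0   0   0   0   0   0   0   0   0   0   0   0   0   0
  1   0   0   0   0   0   0   0   7   7   7   7   7   7   7   7   7
  2   0   0   0   0   0   0   0   7   7   7   7   7   7   7   7   7
  3   0   0   0   0   0   5   5   7   7   7   7   7  12  12  12  12
  4   0   0   2   2   2   5   5   7   7   9   9   9  12  12  14  14
  5   0   0   8   8  10  10  10  13  13  15  15  17  17  17  20  20
  6   0   0   8   8  10  10  10  13  13  15  15  17  17  17  20  20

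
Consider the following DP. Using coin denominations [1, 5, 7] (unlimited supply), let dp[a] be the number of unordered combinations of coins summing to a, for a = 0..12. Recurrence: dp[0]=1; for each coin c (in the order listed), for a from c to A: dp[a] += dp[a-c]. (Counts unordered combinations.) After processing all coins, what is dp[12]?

5

after  coin     0     1     2     3     4     5     6     7     8     9    10    11    12
          1     1     1     1     1     1     1     1     1     1     1     1     1     1
          5     1     1     1     1     1     2     2     2     2     2     3     3     3
          7     1     1     1     1     1     2     2     3     3     3     4     4     5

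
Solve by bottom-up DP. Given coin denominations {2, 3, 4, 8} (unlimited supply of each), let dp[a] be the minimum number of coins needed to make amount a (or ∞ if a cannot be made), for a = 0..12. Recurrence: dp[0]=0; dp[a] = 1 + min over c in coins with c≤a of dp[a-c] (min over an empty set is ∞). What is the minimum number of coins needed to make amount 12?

2

 a  0  1  2  3  4  5  6  7  8  9 10 11 12
dp  0  -  1  1  1  2  2  2  1  3  2  2  2
(- denotes ∞ / unreachable)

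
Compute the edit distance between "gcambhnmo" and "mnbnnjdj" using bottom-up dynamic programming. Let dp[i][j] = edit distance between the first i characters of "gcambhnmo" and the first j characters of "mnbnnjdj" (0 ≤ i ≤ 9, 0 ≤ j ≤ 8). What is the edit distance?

   ''  m  n  b  n  n  j  d  j
''  0  1  2  3  4  5  6  7  8
 g  1  1  2  3  4  5  6  7  8
 c  2  2  2  3  4  5  6  7  8
 a  3  3  3  3  4  5  6  7  8
 m  4  3  4  4  4  5  6  7  8
 b  5  4  4  4  5  5  6  7  8
 h  6  5  5  5  5  6  6  7  8
 n  7  6  5  6  5  5  6  7  8
 m  8  7  6  6  6  6  6  7  8
 o  9  8  7  7  7  7  7  7  8

8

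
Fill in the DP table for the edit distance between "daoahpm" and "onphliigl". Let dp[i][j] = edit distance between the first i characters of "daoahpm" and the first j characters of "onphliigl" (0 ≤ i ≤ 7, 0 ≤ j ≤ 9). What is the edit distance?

   ''  o  n  p  h  l  i  i  g  l
''  0  1  2  3  4  5  6  7  8  9
 d  1  1  2  3  4  5  6  7  8  9
 a  2  2  2  3  4  5  6  7  8  9
 o  3  2  3  3  4  5  6  7  8  9
 a  4  3  3  4  4  5  6  7  8  9
 h  5  4  4  4  4  5  6  7  8  9
 p  6  5  5  4  5  5  6  7  8  9
 m  7  6  6  5  5  6  6  7  8  9

9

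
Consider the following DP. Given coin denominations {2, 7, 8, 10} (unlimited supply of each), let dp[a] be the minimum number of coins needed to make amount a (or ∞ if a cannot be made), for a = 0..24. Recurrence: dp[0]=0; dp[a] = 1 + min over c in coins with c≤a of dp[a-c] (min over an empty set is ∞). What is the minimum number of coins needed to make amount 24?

 a  0  1  2  3  4  5  6  7  8  9 10 11 12 13 14 15 16 17 18 19 20 21 22 23 24
dp  0  -  1  -  2  -  3  1  1  2  1  3  2  4  2  2  2  2  2  3  2  3  3  3  3
(- denotes ∞ / unreachable)

3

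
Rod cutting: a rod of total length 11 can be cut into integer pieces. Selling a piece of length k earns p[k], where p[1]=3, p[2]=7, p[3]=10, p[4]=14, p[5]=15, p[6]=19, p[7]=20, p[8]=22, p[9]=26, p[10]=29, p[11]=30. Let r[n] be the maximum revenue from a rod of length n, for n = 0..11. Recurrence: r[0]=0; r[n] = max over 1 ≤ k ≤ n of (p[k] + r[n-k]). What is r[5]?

17

   n    0    1    2    3    4    5    6    7    8    9   10   11
r[n]    0    3    7   10   14   17   21   24   28   31   35   38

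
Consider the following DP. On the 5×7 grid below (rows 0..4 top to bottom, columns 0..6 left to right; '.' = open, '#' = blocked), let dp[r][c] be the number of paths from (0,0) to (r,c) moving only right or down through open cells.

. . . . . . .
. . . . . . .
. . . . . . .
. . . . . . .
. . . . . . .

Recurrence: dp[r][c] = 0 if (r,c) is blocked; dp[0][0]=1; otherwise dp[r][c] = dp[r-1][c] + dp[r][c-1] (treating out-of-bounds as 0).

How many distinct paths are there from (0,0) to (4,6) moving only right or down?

210

r\c   0   1   2   3   4   5   6
  0   1   1   1   1   1   1   1
  1   1   2   3   4   5   6   7
  2   1   3   6  10  15  21  28
  3   1   4  10  20  35  56  84
  4   1   5  15  35  70 126 210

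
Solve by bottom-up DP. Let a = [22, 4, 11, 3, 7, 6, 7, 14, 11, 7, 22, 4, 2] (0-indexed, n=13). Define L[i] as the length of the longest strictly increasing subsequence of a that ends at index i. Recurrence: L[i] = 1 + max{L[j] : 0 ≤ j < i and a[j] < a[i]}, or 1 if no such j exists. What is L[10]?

5

   i    0    1    2    3    4    5    6    7    8    9   10   11   12
a[i]   22    4   11    3    7    6    7   14   11    7   22    4    2
L[i]    1    1    2    1    2    2    3    4    4    3    5    2    1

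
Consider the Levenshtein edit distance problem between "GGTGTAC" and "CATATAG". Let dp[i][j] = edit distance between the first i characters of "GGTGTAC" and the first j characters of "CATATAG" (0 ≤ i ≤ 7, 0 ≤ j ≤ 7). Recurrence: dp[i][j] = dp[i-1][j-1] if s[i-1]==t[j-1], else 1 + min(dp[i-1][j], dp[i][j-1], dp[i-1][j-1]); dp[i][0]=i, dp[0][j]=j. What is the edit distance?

4

   ''  C  A  T  A  T  A  G
''  0  1  2  3  4  5  6  7
 G  1  1  2  3  4  5  6  6
 G  2  2  2  3  4  5  6  6
 T  3  3  3  2  3  4  5  6
 G  4  4  4  3  3  4  5  5
 T  5  5  5  4  4  3  4  5
 A  6  6  5  5  4  4  3  4
 C  7  6  6  6  5  5  4  4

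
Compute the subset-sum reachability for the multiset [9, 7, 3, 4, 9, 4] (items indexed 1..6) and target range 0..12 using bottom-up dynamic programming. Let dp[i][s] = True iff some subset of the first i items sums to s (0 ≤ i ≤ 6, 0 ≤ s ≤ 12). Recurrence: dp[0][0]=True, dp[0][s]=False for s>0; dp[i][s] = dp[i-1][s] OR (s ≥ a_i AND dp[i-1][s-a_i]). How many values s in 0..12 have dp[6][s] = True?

9

i\s   0   1   2   3   4   5   6   7   8   9  10  11  12
  0   T   F   F   F   F   F   F   F   F   F   F   F   F
  1   T   F   F   F   F   F   F   F   F   T   F   F   F
  2   T   F   F   F   F   F   F   T   F   T   F   F   F
  3   T   F   F   T   F   F   F   T   F   T   T   F   T
  4   T   F   F   T   T   F   F   T   F   T   T   T   T
  5   T   F   F   T   T   F   F   T   F   T   T   T   T
  6   T   F   F   T   T   F   F   T   T   T   T   T   T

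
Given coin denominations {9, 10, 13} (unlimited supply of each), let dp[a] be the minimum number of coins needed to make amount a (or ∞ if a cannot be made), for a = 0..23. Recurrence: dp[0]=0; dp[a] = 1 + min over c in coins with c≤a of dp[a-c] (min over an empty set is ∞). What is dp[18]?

2

 a  0  1  2  3  4  5  6  7  8  9 10 11 12 13 14 15 16 17 18 19 20 21 22 23
dp  0  -  -  -  -  -  -  -  -  1  1  -  -  1  -  -  -  -  2  2  2  -  2  2
(- denotes ∞ / unreachable)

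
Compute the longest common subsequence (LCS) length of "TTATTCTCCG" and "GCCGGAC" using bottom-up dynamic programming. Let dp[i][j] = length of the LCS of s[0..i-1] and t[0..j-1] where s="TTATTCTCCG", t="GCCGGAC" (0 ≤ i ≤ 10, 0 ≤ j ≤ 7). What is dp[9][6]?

2

   ''  G  C  C  G  G  A  C
''  0  0  0  0  0  0  0  0
 T  0  0  0  0  0  0  0  0
 T  0  0  0  0  0  0  0  0
 A  0  0  0  0  0  0  1  1
 T  0  0  0  0  0  0  1  1
 T  0  0  0  0  0  0  1  1
 C  0  0  1  1  1  1  1  2
 T  0  0  1  1  1  1  1  2
 C  0  0  1  2  2  2  2  2
 C  0  0  1  2  2  2  2  3
 G  0  1  1  2  3  3  3  3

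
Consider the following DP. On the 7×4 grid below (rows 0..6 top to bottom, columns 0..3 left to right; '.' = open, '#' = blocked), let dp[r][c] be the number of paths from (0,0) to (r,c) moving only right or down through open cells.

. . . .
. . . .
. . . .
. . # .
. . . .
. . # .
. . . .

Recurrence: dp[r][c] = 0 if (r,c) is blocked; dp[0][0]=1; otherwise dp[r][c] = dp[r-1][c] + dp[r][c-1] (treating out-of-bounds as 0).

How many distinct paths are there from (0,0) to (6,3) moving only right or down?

22

r\c   0   1   2   3
  0   1   1   1   1
  1   1   2   3   4
  2   1   3   6  10
  3   1   4   0  10
  4   1   5   5  15
  5   1   6   0  15
  6   1   7   7  22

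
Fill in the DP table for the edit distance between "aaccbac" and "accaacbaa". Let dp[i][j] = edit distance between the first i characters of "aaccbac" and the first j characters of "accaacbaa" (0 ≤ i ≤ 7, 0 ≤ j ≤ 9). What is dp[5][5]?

   ''  a  c  c  a  a  c  b  a  a
''  0  1  2  3  4  5  6  7  8  9
 a  1  0  1  2  3  4  5  6  7  8
 a  2  1  1  2  2  3  4  5  6  7
 c  3  2  1  1  2  3  3  4  5  6
 c  4  3  2  1  2  3  3  4  5  6
 b  5  4  3  2  2  3  4  3  4  5
 a  6  5  4  3  2  2  3  4  3  4
 c  7  6  5  4  3  3  2  3  4  4

3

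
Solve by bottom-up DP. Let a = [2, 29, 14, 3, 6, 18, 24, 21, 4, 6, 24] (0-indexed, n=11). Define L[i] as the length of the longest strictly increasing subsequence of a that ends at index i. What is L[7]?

5

   i    0    1    2    3    4    5    6    7    8    9   10
a[i]    2   29   14    3    6   18   24   21    4    6   24
L[i]    1    2    2    2    3    4    5    5    3    4    6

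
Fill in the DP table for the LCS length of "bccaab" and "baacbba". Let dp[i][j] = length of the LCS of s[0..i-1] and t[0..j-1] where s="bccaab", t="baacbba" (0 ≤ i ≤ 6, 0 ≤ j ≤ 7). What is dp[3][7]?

2

   ''  b  a  a  c  b  b  a
''  0  0  0  0  0  0  0  0
 b  0  1  1  1  1  1  1  1
 c  0  1  1  1  2  2  2  2
 c  0  1  1  1  2  2  2  2
 a  0  1  2  2  2  2  2  3
 a  0  1  2  3  3  3  3  3
 b  0  1  2  3  3  4  4  4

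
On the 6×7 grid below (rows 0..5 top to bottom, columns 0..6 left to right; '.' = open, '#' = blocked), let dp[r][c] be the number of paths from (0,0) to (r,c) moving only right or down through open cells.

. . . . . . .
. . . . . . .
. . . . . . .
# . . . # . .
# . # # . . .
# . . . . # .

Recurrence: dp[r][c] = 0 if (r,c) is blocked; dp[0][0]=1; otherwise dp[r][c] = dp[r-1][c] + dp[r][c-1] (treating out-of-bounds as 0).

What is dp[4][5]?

r\c   0   1   2   3   4   5   6
  0   1   1   1   1   1   1   1
  1   1   2   3   4   5   6   7
  2   1   3   6  10  15  21  28
  3   0   3   9  19   0  21  49
  4   0   3   0   0   0  21  70
  5   0   3   3   3   3   0  70

21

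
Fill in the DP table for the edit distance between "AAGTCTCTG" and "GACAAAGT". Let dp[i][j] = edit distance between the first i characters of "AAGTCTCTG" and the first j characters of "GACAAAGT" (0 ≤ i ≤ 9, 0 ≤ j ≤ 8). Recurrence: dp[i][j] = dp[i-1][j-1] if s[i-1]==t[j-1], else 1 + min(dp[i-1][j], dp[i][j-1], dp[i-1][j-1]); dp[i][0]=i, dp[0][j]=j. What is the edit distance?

7

   ''  G  A  C  A  A  A  G  T
''  0  1  2  3  4  5  6  7  8
 A  1  1  1  2  3  4  5  6  7
 A  2  2  1  2  2  3  4  5  6
 G  3  2  2  2  3  3  4  4  5
 T  4  3  3  3  3  4  4  5  4
 C  5  4  4  3  4  4  5  5  5
 T  6  5  5  4  4  5  5  6  5
 C  7  6  6  5  5  5  6  6  6
 T  8  7  7  6  6  6  6  7  6
 G  9  8  8  7  7  7  7  6  7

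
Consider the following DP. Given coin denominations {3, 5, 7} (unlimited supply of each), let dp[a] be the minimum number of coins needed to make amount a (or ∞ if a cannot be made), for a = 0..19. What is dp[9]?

 a  0  1  2  3  4  5  6  7  8  9 10 11 12 13 14 15 16 17 18 19
dp  0  -  -  1  -  1  2  1  2  3  2  3  2  3  2  3  4  3  4  3
(- denotes ∞ / unreachable)

3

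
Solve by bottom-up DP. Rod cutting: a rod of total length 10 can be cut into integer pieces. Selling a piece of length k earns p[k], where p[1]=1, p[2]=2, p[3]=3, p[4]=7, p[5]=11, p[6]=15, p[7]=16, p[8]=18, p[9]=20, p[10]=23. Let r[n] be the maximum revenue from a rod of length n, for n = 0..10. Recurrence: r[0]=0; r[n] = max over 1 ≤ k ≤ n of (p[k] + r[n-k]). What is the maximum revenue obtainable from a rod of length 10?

   n    0    1    2    3    4    5    6    7    8    9   10
r[n]    0    1    2    3    7   11   15   16   18   20   23

23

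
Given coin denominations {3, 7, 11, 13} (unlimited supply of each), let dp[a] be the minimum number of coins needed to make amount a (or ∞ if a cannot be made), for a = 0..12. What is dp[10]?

 a  0  1  2  3  4  5  6  7  8  9 10 11 12
dp  0  -  -  1  -  -  2  1  -  3  2  1  4
(- denotes ∞ / unreachable)

2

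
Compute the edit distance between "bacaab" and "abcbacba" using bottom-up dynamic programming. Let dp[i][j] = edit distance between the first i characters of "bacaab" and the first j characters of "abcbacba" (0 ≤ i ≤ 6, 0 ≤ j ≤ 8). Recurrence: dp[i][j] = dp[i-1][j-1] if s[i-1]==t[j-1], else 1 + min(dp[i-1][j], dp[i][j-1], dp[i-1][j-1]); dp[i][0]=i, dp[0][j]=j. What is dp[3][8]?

5

   ''  a  b  c  b  a  c  b  a
''  0  1  2  3  4  5  6  7  8
 b  1  1  1  2  3  4  5  6  7
 a  2  1  2  2  3  3  4  5  6
 c  3  2  2  2  3  4  3  4  5
 a  4  3  3  3  3  3  4  4  4
 a  5  4  4  4  4  3  4  5  4
 b  6  5  4  5  4  4  4  4  5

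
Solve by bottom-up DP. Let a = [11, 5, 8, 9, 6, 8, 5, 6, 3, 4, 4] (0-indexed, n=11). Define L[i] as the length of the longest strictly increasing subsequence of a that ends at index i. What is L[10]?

   i    0    1    2    3    4    5    6    7    8    9   10
a[i]   11    5    8    9    6    8    5    6    3    4    4
L[i]    1    1    2    3    2    3    1    2    1    2    2

2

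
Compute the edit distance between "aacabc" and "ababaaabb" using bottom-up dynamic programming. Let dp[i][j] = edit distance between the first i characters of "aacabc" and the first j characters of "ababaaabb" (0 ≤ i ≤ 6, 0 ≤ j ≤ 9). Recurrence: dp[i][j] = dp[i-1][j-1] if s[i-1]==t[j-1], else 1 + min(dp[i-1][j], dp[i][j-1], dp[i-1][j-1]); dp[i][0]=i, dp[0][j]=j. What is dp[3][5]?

   ''  a  b  a  b  a  a  a  b  b
''  0  1  2  3  4  5  6  7  8  9
 a  1  0  1  2  3  4  5  6  7  8
 a  2  1  1  1  2  3  4  5  6  7
 c  3  2  2  2  2  3  4  5  6  7
 a  4  3  3  2  3  2  3  4  5  6
 b  5  4  3  3  2  3  3  4  4  5
 c  6  5  4  4  3  3  4  4  5  5

3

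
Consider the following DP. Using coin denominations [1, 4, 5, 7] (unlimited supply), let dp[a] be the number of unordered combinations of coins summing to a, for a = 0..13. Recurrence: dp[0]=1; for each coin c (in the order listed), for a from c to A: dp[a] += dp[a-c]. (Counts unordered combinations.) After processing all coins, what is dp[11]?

after  coin     0     1     2     3     4     5     6     7     8     9    10    11    12    13
          1     1     1     1     1     1     1     1     1     1     1     1     1     1     1
          4     1     1     1     1     2     2     2     2     3     3     3     3     4     4
          5     1     1     1     1     2     3     3     3     4     5     6     6     7     8
          7     1     1     1     1     2     3     3     4     5     6     7     8    10    11

8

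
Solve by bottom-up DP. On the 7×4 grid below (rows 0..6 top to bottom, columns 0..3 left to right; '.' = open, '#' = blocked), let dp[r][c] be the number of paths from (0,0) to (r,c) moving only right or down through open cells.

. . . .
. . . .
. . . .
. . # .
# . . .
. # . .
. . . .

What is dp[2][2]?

6

r\c   0   1   2   3
  0   1   1   1   1
  1   1   2   3   4
  2   1   3   6  10
  3   1   4   0  10
  4   0   4   4  14
  5   0   0   4  18
  6   0   0   4  22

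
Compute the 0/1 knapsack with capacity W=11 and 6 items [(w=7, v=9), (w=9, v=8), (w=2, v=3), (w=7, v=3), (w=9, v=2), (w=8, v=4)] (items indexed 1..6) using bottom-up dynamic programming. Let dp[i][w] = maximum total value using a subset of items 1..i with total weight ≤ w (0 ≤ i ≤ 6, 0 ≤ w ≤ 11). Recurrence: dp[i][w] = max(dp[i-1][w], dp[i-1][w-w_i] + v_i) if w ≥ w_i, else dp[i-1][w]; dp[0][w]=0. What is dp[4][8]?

i\w   0   1   2   3   4   5   6   7   8   9  10  11
  0   0   0   0   0   0   0   0   0   0   0   0   0
  1   0   0   0   0   0   0   0   9   9   9   9   9
  2   0   0   0   0   0   0   0   9   9   9   9   9
  3   0   0   3   3   3   3   3   9   9  12  12  12
  4   0   0   3   3   3   3   3   9   9  12  12  12
  5   0   0   3   3   3   3   3   9   9  12  12  12
  6   0   0   3   3   3   3   3   9   9  12  12  12

9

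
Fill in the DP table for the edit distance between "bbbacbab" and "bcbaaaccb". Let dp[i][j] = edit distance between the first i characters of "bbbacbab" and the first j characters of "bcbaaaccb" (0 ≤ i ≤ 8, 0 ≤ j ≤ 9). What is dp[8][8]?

   ''  b  c  b  a  a  a  c  c  b
''  0  1  2  3  4  5  6  7  8  9
 b  1  0  1  2  3  4  5  6  7  8
 b  2  1  1  1  2  3  4  5  6  7
 b  3  2  2  1  2  3  4  5  6  6
 a  4  3  3  2  1  2  3  4  5  6
 c  5  4  3  3  2  2  3  3  4  5
 b  6  5  4  3  3  3  3  4  4  4
 a  7  6  5  4  3  3  3  4  5  5
 b  8  7  6  5  4  4  4  4  5  5

5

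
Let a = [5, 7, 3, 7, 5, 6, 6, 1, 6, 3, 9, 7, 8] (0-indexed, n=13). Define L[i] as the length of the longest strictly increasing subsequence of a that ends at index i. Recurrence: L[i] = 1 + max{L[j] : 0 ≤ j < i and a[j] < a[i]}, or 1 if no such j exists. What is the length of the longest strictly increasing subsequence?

   i    0    1    2    3    4    5    6    7    8    9   10   11   12
a[i]    5    7    3    7    5    6    6    1    6    3    9    7    8
L[i]    1    2    1    2    2    3    3    1    3    2    4    4    5

5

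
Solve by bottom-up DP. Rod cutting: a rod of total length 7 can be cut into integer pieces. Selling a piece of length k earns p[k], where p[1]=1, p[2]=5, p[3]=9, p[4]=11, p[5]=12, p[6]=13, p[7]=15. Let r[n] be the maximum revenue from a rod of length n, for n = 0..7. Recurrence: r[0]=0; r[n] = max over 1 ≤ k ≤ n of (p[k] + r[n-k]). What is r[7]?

20

   n    0    1    2    3    4    5    6    7
r[n]    0    1    5    9   11   14   18   20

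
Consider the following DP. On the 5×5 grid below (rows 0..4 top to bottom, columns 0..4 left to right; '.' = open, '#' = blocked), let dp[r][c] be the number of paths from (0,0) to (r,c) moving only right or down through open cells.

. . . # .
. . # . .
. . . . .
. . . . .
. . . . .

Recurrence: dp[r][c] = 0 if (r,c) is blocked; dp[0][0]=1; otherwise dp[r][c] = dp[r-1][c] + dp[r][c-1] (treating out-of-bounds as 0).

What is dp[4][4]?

35

r\c   0   1   2   3   4
  0   1   1   1   0   0
  1   1   2   0   0   0
  2   1   3   3   3   3
  3   1   4   7  10  13
  4   1   5  12  22  35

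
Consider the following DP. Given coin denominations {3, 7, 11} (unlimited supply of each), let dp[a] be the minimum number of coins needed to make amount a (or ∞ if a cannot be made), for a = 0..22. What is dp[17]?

3

 a  0  1  2  3  4  5  6  7  8  9 10 11 12 13 14 15 16 17 18 19 20 21 22
dp  0  -  -  1  -  -  2  1  -  3  2  1  4  3  2  5  4  3  2  5  4  3  2
(- denotes ∞ / unreachable)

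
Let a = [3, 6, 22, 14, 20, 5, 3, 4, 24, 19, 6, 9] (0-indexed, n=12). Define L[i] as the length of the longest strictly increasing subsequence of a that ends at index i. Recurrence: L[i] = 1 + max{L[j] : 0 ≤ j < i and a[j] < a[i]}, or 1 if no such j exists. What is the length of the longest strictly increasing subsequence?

   i    0    1    2    3    4    5    6    7    8    9   10   11
a[i]    3    6   22   14   20    5    3    4   24   19    6    9
L[i]    1    2    3    3    4    2    1    2    5    4    3    4

5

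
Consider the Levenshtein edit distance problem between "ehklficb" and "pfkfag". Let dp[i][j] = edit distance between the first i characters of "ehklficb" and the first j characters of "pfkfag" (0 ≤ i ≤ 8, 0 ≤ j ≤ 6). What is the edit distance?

6

   ''  p  f  k  f  a  g
''  0  1  2  3  4  5  6
 e  1  1  2  3  4  5  6
 h  2  2  2  3  4  5  6
 k  3  3  3  2  3  4  5
 l  4  4  4  3  3  4  5
 f  5  5  4  4  3  4  5
 i  6  6  5  5  4  4  5
 c  7  7  6  6  5  5  5
 b  8  8  7  7  6  6  6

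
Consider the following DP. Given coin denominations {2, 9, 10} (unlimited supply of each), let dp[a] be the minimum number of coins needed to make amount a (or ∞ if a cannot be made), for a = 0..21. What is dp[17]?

 a  0  1  2  3  4  5  6  7  8  9 10 11 12 13 14 15 16 17 18 19 20 21
dp  0  -  1  -  2  -  3  -  4  1  1  2  2  3  3  4  4  5  2  2  2  3
(- denotes ∞ / unreachable)

5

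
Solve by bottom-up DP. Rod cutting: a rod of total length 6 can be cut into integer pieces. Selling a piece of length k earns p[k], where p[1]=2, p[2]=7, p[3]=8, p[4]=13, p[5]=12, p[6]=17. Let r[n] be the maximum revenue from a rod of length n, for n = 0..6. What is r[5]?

   n    0    1    2    3    4    5    6
r[n]    0    2    7    9   14   16   21

16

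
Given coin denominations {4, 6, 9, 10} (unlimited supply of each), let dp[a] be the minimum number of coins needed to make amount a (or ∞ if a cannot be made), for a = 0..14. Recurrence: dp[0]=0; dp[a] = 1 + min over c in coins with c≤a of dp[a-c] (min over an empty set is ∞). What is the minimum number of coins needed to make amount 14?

 a  0  1  2  3  4  5  6  7  8  9 10 11 12 13 14
dp  0  -  -  -  1  -  1  -  2  1  1  -  2  2  2
(- denotes ∞ / unreachable)

2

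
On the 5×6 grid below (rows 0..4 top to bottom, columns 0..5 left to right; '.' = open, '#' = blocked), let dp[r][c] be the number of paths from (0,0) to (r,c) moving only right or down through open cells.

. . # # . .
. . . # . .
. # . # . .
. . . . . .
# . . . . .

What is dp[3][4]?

r\c   0   1   2   3   4   5
  0   1   1   0   0   0   0
  1   1   2   2   0   0   0
  2   1   0   2   0   0   0
  3   1   1   3   3   3   3
  4   0   1   4   7  10  13

3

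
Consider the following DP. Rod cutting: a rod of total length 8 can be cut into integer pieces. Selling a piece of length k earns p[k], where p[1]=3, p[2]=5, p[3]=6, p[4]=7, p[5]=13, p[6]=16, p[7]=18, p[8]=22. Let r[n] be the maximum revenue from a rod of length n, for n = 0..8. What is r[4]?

   n    0    1    2    3    4    5    6    7    8
r[n]    0    3    6    9   12   15   18   21   24

12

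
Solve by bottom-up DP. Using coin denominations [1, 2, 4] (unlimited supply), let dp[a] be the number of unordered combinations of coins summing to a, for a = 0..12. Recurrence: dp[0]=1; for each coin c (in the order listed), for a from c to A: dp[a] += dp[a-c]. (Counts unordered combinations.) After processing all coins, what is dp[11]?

after  coin     0     1     2     3     4     5     6     7     8     9    10    11    12
          1     1     1     1     1     1     1     1     1     1     1     1     1     1
          2     1     1     2     2     3     3     4     4     5     5     6     6     7
          4     1     1     2     2     4     4     6     6     9     9    12    12    16

12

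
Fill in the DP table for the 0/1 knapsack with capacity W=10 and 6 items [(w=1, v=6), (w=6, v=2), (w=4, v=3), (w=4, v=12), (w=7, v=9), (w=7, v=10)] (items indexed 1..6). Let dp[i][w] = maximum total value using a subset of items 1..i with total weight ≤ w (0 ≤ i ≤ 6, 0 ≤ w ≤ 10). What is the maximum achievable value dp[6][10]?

21

i\w   0   1   2   3   4   5   6   7   8   9  10
  0   0   0   0   0   0   0   0   0   0   0   0
  1   0   6   6   6   6   6   6   6   6   6   6
  2   0   6   6   6   6   6   6   8   8   8   8
  3   0   6   6   6   6   9   9   9   9   9   9
  4   0   6   6   6  12  18  18  18  18  21  21
  5   0   6   6   6  12  18  18  18  18  21  21
  6   0   6   6   6  12  18  18  18  18  21  21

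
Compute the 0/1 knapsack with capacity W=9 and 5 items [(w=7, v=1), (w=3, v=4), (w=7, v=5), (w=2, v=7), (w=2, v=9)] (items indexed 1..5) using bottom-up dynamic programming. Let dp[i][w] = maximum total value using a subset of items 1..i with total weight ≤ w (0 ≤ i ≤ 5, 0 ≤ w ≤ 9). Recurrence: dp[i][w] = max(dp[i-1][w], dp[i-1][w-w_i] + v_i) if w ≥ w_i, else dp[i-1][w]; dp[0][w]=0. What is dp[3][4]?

i\w   0   1   2   3   4   5   6   7   8   9
  0   0   0   0   0   0   0   0   0   0   0
  1   0   0   0   0   0   0   0   1   1   1
  2   0   0   0   4   4   4   4   4   4   4
  3   0   0   0   4   4   4   4   5   5   5
  4   0   0   7   7   7  11  11  11  11  12
  5   0   0   9   9  16  16  16  20  20  20

4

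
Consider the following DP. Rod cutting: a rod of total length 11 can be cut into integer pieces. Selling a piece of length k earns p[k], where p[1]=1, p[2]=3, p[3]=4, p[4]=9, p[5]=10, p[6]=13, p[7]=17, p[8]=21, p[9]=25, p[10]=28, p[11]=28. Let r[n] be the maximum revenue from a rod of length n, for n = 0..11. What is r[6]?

   n    0    1    2    3    4    5    6    7    8    9   10   11
r[n]    0    1    3    4    9   10   13   17   21   25   28   29

13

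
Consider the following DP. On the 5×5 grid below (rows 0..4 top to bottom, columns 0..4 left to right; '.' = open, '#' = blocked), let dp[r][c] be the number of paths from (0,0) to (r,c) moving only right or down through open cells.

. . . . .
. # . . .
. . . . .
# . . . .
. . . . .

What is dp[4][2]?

4

r\c   0   1   2   3   4
  0   1   1   1   1   1
  1   1   0   1   2   3
  2   1   1   2   4   7
  3   0   1   3   7  14
  4   0   1   4  11  25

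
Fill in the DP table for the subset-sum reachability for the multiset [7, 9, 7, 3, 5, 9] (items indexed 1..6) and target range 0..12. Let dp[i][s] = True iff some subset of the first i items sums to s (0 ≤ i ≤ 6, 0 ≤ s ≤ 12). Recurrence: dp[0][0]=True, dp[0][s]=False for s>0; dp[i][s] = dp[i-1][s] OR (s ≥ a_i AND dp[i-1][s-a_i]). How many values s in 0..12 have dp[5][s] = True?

i\s   0   1   2   3   4   5   6   7   8   9  10  11  12
  0   T   F   F   F   F   F   F   F   F   F   F   F   F
  1   T   F   F   F   F   F   F   T   F   F   F   F   F
  2   T   F   F   F   F   F   F   T   F   T   F   F   F
  3   T   F   F   F   F   F   F   T   F   T   F   F   F
  4   T   F   F   T   F   F   F   T   F   T   T   F   T
  5   T   F   F   T   F   T   F   T   T   T   T   F   T
  6   T   F   F   T   F   T   F   T   T   T   T   F   T

8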